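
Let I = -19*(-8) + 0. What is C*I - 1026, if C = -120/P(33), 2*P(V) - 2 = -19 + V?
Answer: -3306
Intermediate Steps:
I = 152 (I = 152 + 0 = 152)
P(V) = -17/2 + V/2 (P(V) = 1 + (-19 + V)/2 = 1 + (-19/2 + V/2) = -17/2 + V/2)
C = -15 (C = -120/(-17/2 + (½)*33) = -120/(-17/2 + 33/2) = -120/8 = -120*⅛ = -15)
C*I - 1026 = -15*152 - 1026 = -2280 - 1026 = -3306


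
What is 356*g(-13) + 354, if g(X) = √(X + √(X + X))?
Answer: 354 + 356*√(-13 + I*√26) ≈ 601.19 + 1307.2*I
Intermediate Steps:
g(X) = √(X + √2*√X) (g(X) = √(X + √(2*X)) = √(X + √2*√X))
356*g(-13) + 354 = 356*√(-13 + √2*√(-13)) + 354 = 356*√(-13 + √2*(I*√13)) + 354 = 356*√(-13 + I*√26) + 354 = 354 + 356*√(-13 + I*√26)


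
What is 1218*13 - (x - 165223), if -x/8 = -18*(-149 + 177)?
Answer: 177025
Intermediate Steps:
x = 4032 (x = -(-144)*(-149 + 177) = -(-144)*28 = -8*(-504) = 4032)
1218*13 - (x - 165223) = 1218*13 - (4032 - 165223) = 15834 - 1*(-161191) = 15834 + 161191 = 177025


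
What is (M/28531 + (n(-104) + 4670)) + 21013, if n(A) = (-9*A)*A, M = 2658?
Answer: -2044557333/28531 ≈ -71661.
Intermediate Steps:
n(A) = -9*A²
(M/28531 + (n(-104) + 4670)) + 21013 = (2658/28531 + (-9*(-104)² + 4670)) + 21013 = (2658*(1/28531) + (-9*10816 + 4670)) + 21013 = (2658/28531 + (-97344 + 4670)) + 21013 = (2658/28531 - 92674) + 21013 = -2644079236/28531 + 21013 = -2044557333/28531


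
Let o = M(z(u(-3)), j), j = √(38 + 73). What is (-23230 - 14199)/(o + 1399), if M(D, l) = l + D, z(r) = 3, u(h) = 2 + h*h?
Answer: -52475458/1965493 + 37429*√111/1965493 ≈ -26.498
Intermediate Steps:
u(h) = 2 + h²
j = √111 ≈ 10.536
M(D, l) = D + l
o = 3 + √111 ≈ 13.536
(-23230 - 14199)/(o + 1399) = (-23230 - 14199)/((3 + √111) + 1399) = -37429/(1402 + √111)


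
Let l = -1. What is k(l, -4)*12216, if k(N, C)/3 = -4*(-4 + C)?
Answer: 1172736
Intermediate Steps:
k(N, C) = 48 - 12*C (k(N, C) = 3*(-4*(-4 + C)) = 3*(16 - 4*C) = 48 - 12*C)
k(l, -4)*12216 = (48 - 12*(-4))*12216 = (48 + 48)*12216 = 96*12216 = 1172736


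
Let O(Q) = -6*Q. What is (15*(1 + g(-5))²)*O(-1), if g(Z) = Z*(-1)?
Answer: 3240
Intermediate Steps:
g(Z) = -Z
(15*(1 + g(-5))²)*O(-1) = (15*(1 - 1*(-5))²)*(-6*(-1)) = (15*(1 + 5)²)*6 = (15*6²)*6 = (15*36)*6 = 540*6 = 3240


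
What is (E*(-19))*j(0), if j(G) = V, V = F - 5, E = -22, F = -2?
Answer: -2926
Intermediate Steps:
V = -7 (V = -2 - 5 = -7)
j(G) = -7
(E*(-19))*j(0) = -22*(-19)*(-7) = 418*(-7) = -2926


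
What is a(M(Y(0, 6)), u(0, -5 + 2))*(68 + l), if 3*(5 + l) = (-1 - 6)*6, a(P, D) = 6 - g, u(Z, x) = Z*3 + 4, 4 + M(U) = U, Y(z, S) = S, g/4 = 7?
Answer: -1078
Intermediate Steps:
g = 28 (g = 4*7 = 28)
M(U) = -4 + U
u(Z, x) = 4 + 3*Z (u(Z, x) = 3*Z + 4 = 4 + 3*Z)
a(P, D) = -22 (a(P, D) = 6 - 1*28 = 6 - 28 = -22)
l = -19 (l = -5 + ((-1 - 6)*6)/3 = -5 + (-7*6)/3 = -5 + (⅓)*(-42) = -5 - 14 = -19)
a(M(Y(0, 6)), u(0, -5 + 2))*(68 + l) = -22*(68 - 19) = -22*49 = -1078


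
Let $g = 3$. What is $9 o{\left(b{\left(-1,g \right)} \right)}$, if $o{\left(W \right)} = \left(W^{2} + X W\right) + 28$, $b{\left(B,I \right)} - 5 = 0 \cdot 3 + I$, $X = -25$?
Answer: $-972$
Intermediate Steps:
$b{\left(B,I \right)} = 5 + I$ ($b{\left(B,I \right)} = 5 + \left(0 \cdot 3 + I\right) = 5 + \left(0 + I\right) = 5 + I$)
$o{\left(W \right)} = 28 + W^{2} - 25 W$ ($o{\left(W \right)} = \left(W^{2} - 25 W\right) + 28 = 28 + W^{2} - 25 W$)
$9 o{\left(b{\left(-1,g \right)} \right)} = 9 \left(28 + \left(5 + 3\right)^{2} - 25 \left(5 + 3\right)\right) = 9 \left(28 + 8^{2} - 200\right) = 9 \left(28 + 64 - 200\right) = 9 \left(-108\right) = -972$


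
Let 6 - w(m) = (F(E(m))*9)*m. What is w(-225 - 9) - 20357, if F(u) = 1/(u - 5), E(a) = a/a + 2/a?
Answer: -9791021/469 ≈ -20876.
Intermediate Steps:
E(a) = 1 + 2/a
F(u) = 1/(-5 + u)
w(m) = 6 - 9*m/(-5 + (2 + m)/m) (w(m) = 6 - 9/(-5 + (2 + m)/m)*m = 6 - 9*m/(-5 + (2 + m)/m))
w(-225 - 9) - 20357 = 3*(-4 + 3*(-225 - 9)² + 8*(-225 - 9))/(2*(-1 + 2*(-225 - 9))) - 20357 = 3*(-4 + 3*(-234)² + 8*(-234))/(2*(-1 + 2*(-234))) - 20357 = 3*(-4 + 3*54756 - 1872)/(2*(-1 - 468)) - 20357 = (3/2)*(-4 + 164268 - 1872)/(-469) - 20357 = (3/2)*(-1/469)*162392 - 20357 = -243588/469 - 20357 = -9791021/469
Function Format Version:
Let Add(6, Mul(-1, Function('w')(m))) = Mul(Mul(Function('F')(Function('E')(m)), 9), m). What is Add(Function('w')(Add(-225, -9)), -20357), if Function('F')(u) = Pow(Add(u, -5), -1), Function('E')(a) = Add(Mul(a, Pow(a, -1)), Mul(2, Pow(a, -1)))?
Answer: Rational(-9791021, 469) ≈ -20876.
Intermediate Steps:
Function('E')(a) = Add(1, Mul(2, Pow(a, -1)))
Function('F')(u) = Pow(Add(-5, u), -1)
Function('w')(m) = Add(6, Mul(-9, m, Pow(Add(-5, Mul(Pow(m, -1), Add(2, m))), -1))) (Function('w')(m) = Add(6, Mul(-1, Mul(Mul(Pow(Add(-5, Mul(Pow(m, -1), Add(2, m))), -1), 9), m))) = Add(6, Mul(-1, Mul(Mul(9, Pow(Add(-5, Mul(Pow(m, -1), Add(2, m))), -1)), m))) = Add(6, Mul(-1, Mul(9, m, Pow(Add(-5, Mul(Pow(m, -1), Add(2, m))), -1)))) = Add(6, Mul(-9, m, Pow(Add(-5, Mul(Pow(m, -1), Add(2, m))), -1))))
Add(Function('w')(Add(-225, -9)), -20357) = Add(Mul(Rational(3, 2), Pow(Add(-1, Mul(2, Add(-225, -9))), -1), Add(-4, Mul(3, Pow(Add(-225, -9), 2)), Mul(8, Add(-225, -9)))), -20357) = Add(Mul(Rational(3, 2), Pow(Add(-1, Mul(2, -234)), -1), Add(-4, Mul(3, Pow(-234, 2)), Mul(8, -234))), -20357) = Add(Mul(Rational(3, 2), Pow(Add(-1, -468), -1), Add(-4, Mul(3, 54756), -1872)), -20357) = Add(Mul(Rational(3, 2), Pow(-469, -1), Add(-4, 164268, -1872)), -20357) = Add(Mul(Rational(3, 2), Rational(-1, 469), 162392), -20357) = Add(Rational(-243588, 469), -20357) = Rational(-9791021, 469)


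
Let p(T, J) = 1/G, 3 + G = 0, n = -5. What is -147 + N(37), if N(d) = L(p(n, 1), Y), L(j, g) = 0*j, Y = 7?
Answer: -147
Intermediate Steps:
G = -3 (G = -3 + 0 = -3)
p(T, J) = -⅓ (p(T, J) = 1/(-3) = -⅓)
L(j, g) = 0
N(d) = 0
-147 + N(37) = -147 + 0 = -147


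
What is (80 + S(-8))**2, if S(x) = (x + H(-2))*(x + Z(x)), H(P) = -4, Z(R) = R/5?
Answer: 952576/25 ≈ 38103.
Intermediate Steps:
Z(R) = R/5 (Z(R) = R*(1/5) = R/5)
S(x) = 6*x*(-4 + x)/5 (S(x) = (x - 4)*(x + x/5) = (-4 + x)*(6*x/5) = 6*x*(-4 + x)/5)
(80 + S(-8))**2 = (80 + (6/5)*(-8)*(-4 - 8))**2 = (80 + (6/5)*(-8)*(-12))**2 = (80 + 576/5)**2 = (976/5)**2 = 952576/25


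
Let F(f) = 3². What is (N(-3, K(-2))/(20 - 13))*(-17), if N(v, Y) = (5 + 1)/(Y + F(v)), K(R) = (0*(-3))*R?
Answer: -34/21 ≈ -1.6190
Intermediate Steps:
F(f) = 9
K(R) = 0 (K(R) = 0*R = 0)
N(v, Y) = 6/(9 + Y) (N(v, Y) = (5 + 1)/(Y + 9) = 6/(9 + Y))
(N(-3, K(-2))/(20 - 13))*(-17) = ((6/(9 + 0))/(20 - 13))*(-17) = ((6/9)/7)*(-17) = ((6*(⅑))/7)*(-17) = ((⅐)*(⅔))*(-17) = (2/21)*(-17) = -34/21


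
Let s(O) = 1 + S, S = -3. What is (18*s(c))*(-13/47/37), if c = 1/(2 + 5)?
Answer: 468/1739 ≈ 0.26912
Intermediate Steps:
c = 1/7 ≈ 0.14286
s(O) = -2 (s(O) = 1 - 3 = -2)
(18*s(c))*(-13/47/37) = (18*(-2))*(-13/47/37) = -36*(-13*1/47)/37 = -(-468)/(47*37) = -36*(-13/1739) = 468/1739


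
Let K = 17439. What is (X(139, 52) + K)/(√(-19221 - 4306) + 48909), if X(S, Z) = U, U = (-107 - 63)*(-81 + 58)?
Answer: 149165463/341730544 - 21349*I*√23527/2392113808 ≈ 0.4365 - 0.0013689*I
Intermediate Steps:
U = 3910 (U = -170*(-23) = 3910)
X(S, Z) = 3910
(X(139, 52) + K)/(√(-19221 - 4306) + 48909) = (3910 + 17439)/(√(-19221 - 4306) + 48909) = 21349/(√(-23527) + 48909) = 21349/(I*√23527 + 48909) = 21349/(48909 + I*√23527)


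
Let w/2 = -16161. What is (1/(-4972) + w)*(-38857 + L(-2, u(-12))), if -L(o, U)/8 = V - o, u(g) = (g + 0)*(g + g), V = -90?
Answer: 6131377292705/4972 ≈ 1.2332e+9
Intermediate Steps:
w = -32322 (w = 2*(-16161) = -32322)
u(g) = 2*g**2 (u(g) = g*(2*g) = 2*g**2)
L(o, U) = 720 + 8*o (L(o, U) = -8*(-90 - o) = 720 + 8*o)
(1/(-4972) + w)*(-38857 + L(-2, u(-12))) = (1/(-4972) - 32322)*(-38857 + (720 + 8*(-2))) = (-1/4972 - 32322)*(-38857 + (720 - 16)) = -160704985*(-38857 + 704)/4972 = -160704985/4972*(-38153) = 6131377292705/4972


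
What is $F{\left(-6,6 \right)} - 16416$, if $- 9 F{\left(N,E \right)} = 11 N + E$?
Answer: $- \frac{49228}{3} \approx -16409.0$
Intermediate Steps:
$F{\left(N,E \right)} = - \frac{11 N}{9} - \frac{E}{9}$ ($F{\left(N,E \right)} = - \frac{11 N + E}{9} = - \frac{E + 11 N}{9} = - \frac{11 N}{9} - \frac{E}{9}$)
$F{\left(-6,6 \right)} - 16416 = \left(\left(- \frac{11}{9}\right) \left(-6\right) - \frac{2}{3}\right) - 16416 = \left(\frac{22}{3} - \frac{2}{3}\right) - 16416 = \frac{20}{3} - 16416 = - \frac{49228}{3}$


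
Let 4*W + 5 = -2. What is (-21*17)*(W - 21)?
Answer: 32487/4 ≈ 8121.8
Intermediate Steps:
W = -7/4 (W = -5/4 + (1/4)*(-2) = -5/4 - 1/2 = -7/4 ≈ -1.7500)
(-21*17)*(W - 21) = (-21*17)*(-7/4 - 21) = -357*(-91/4) = 32487/4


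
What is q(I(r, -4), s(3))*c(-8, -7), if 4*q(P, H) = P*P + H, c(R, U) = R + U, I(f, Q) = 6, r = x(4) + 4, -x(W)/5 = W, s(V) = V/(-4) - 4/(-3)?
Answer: -2195/16 ≈ -137.19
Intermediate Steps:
s(V) = 4/3 - V/4 (s(V) = V*(-1/4) - 4*(-1/3) = -V/4 + 4/3 = 4/3 - V/4)
x(W) = -5*W
r = -16 (r = -5*4 + 4 = -20 + 4 = -16)
q(P, H) = H/4 + P**2/4 (q(P, H) = (P*P + H)/4 = (P**2 + H)/4 = (H + P**2)/4 = H/4 + P**2/4)
q(I(r, -4), s(3))*c(-8, -7) = ((4/3 - 1/4*3)/4 + (1/4)*6**2)*(-8 - 7) = ((4/3 - 3/4)/4 + (1/4)*36)*(-15) = ((1/4)*(7/12) + 9)*(-15) = (7/48 + 9)*(-15) = (439/48)*(-15) = -2195/16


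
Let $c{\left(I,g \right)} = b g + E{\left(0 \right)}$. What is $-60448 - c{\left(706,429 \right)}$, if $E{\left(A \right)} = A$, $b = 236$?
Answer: $-161692$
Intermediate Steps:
$c{\left(I,g \right)} = 236 g$ ($c{\left(I,g \right)} = 236 g + 0 = 236 g$)
$-60448 - c{\left(706,429 \right)} = -60448 - 236 \cdot 429 = -60448 - 101244 = -161692$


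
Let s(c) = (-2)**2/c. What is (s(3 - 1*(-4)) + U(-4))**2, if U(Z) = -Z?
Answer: 1024/49 ≈ 20.898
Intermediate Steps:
s(c) = 4/c
(s(3 - 1*(-4)) + U(-4))**2 = (4/(3 - 1*(-4)) - 1*(-4))**2 = (4/(3 + 4) + 4)**2 = (4/7 + 4)**2 = (32/7)**2 = 1024/49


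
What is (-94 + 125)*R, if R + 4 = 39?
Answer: 1085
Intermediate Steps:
R = 35 (R = -4 + 39 = 35)
(-94 + 125)*R = (-94 + 125)*35 = 31*35 = 1085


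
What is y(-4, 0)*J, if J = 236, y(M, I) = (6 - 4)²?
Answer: 944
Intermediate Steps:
y(M, I) = 4 (y(M, I) = 2² = 4)
y(-4, 0)*J = 4*236 = 944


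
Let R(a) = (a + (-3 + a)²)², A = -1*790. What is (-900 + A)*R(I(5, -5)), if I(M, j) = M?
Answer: -136890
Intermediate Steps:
A = -790
(-900 + A)*R(I(5, -5)) = (-900 - 790)*(5 + (-3 + 5)²)² = -1690*(5 + 2²)² = -1690*(5 + 4)² = -1690*9² = -1690*81 = -136890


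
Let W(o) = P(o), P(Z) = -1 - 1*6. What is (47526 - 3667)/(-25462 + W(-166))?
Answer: -43859/25469 ≈ -1.7221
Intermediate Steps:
P(Z) = -7 (P(Z) = -1 - 6 = -7)
W(o) = -7
(47526 - 3667)/(-25462 + W(-166)) = (47526 - 3667)/(-25462 - 7) = 43859/(-25469) = 43859*(-1/25469) = -43859/25469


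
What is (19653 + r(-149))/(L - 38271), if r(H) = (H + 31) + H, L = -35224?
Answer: -19386/73495 ≈ -0.26377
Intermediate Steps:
r(H) = 31 + 2*H (r(H) = (31 + H) + H = 31 + 2*H)
(19653 + r(-149))/(L - 38271) = (19653 + (31 + 2*(-149)))/(-35224 - 38271) = (19653 + (31 - 298))/(-73495) = (19653 - 267)*(-1/73495) = 19386*(-1/73495) = -19386/73495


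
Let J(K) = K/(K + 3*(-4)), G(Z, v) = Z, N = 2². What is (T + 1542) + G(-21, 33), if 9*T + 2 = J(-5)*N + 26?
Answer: 233141/153 ≈ 1523.8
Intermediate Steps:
N = 4
J(K) = K/(-12 + K) (J(K) = K/(K - 12) = K/(-12 + K))
T = 428/153 (T = -2/9 + (-5/(-12 - 5)*4 + 26)/9 = -2/9 + (-5/(-17)*4 + 26)/9 = -2/9 + (-5*(-1/17)*4 + 26)/9 = -2/9 + ((5/17)*4 + 26)/9 = -2/9 + (20/17 + 26)/9 = -2/9 + (⅑)*(462/17) = -2/9 + 154/51 = 428/153 ≈ 2.7974)
(T + 1542) + G(-21, 33) = (428/153 + 1542) - 21 = 236354/153 - 21 = 233141/153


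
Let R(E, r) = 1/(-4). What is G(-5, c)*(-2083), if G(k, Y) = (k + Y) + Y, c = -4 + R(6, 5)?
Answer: 56241/2 ≈ 28121.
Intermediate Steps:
R(E, r) = -¼
c = -17/4 (c = -4 - ¼ = -17/4 ≈ -4.2500)
G(k, Y) = k + 2*Y (G(k, Y) = (Y + k) + Y = k + 2*Y)
G(-5, c)*(-2083) = (-5 + 2*(-17/4))*(-2083) = (-5 - 17/2)*(-2083) = -27/2*(-2083) = 56241/2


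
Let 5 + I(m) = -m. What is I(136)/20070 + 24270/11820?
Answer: 1348423/658965 ≈ 2.0463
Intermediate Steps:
I(m) = -5 - m
I(136)/20070 + 24270/11820 = (-5 - 1*136)/20070 + 24270/11820 = (-5 - 136)*(1/20070) + 24270*(1/11820) = -141*1/20070 + 809/394 = -47/6690 + 809/394 = 1348423/658965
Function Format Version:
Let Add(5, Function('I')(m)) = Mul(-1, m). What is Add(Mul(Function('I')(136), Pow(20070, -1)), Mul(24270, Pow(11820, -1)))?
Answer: Rational(1348423, 658965) ≈ 2.0463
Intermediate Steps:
Function('I')(m) = Add(-5, Mul(-1, m))
Add(Mul(Function('I')(136), Pow(20070, -1)), Mul(24270, Pow(11820, -1))) = Add(Mul(Add(-5, Mul(-1, 136)), Pow(20070, -1)), Mul(24270, Pow(11820, -1))) = Add(Mul(Add(-5, -136), Rational(1, 20070)), Mul(24270, Rational(1, 11820))) = Add(Mul(-141, Rational(1, 20070)), Rational(809, 394)) = Add(Rational(-47, 6690), Rational(809, 394)) = Rational(1348423, 658965)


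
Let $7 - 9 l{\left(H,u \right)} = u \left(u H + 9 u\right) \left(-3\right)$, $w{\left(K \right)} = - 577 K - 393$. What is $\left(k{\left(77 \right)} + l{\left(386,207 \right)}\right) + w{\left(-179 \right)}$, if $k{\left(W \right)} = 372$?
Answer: $\frac{51705430}{9} \approx 5.745 \cdot 10^{6}$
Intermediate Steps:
$w{\left(K \right)} = -393 - 577 K$
$l{\left(H,u \right)} = \frac{7}{9} + \frac{u \left(9 u + H u\right)}{3}$ ($l{\left(H,u \right)} = \frac{7}{9} - \frac{u \left(u H + 9 u\right) \left(-3\right)}{9} = \frac{7}{9} - \frac{u \left(H u + 9 u\right) \left(-3\right)}{9} = \frac{7}{9} - \frac{u \left(9 u + H u\right) \left(-3\right)}{9} = \frac{7}{9} - \frac{\left(-3\right) u \left(9 u + H u\right)}{9} = \frac{7}{9} + \frac{u \left(9 u + H u\right)}{3}$)
$\left(k{\left(77 \right)} + l{\left(386,207 \right)}\right) + w{\left(-179 \right)} = \left(372 + \left(\frac{7}{9} + 3 \cdot 207^{2} + \frac{1}{3} \cdot 386 \cdot 207^{2}\right)\right) - -102890 = \left(372 + \left(\frac{7}{9} + 3 \cdot 42849 + \frac{1}{3} \cdot 386 \cdot 42849\right)\right) + \left(-393 + 103283\right) = \left(372 + \left(\frac{7}{9} + 128547 + 5513238\right)\right) + 102890 = \left(372 + \frac{50776072}{9}\right) + 102890 = \frac{50779420}{9} + 102890 = \frac{51705430}{9}$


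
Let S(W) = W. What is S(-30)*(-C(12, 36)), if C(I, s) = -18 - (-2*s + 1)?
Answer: 1590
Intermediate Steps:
C(I, s) = -19 + 2*s (C(I, s) = -18 - (1 - 2*s) = -18 + (-1 + 2*s) = -19 + 2*s)
S(-30)*(-C(12, 36)) = -(-30)*(-19 + 2*36) = -(-30)*(-19 + 72) = -(-30)*53 = -30*(-53) = 1590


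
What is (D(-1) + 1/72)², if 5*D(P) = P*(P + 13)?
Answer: 737881/129600 ≈ 5.6935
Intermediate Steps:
D(P) = P*(13 + P)/5 (D(P) = (P*(P + 13))/5 = (P*(13 + P))/5 = P*(13 + P)/5)
(D(-1) + 1/72)² = ((⅕)*(-1)*(13 - 1) + 1/72)² = ((⅕)*(-1)*12 + 1/72)² = (-12/5 + 1/72)² = (-859/360)² = 737881/129600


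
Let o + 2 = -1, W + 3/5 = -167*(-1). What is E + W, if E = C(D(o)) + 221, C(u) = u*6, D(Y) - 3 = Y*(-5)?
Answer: 2477/5 ≈ 495.40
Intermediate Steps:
W = 832/5 (W = -3/5 - 167*(-1) = -3/5 + 167 = 832/5 ≈ 166.40)
o = -3 (o = -2 - 1 = -3)
D(Y) = 3 - 5*Y (D(Y) = 3 + Y*(-5) = 3 - 5*Y)
C(u) = 6*u
E = 329 (E = 6*(3 - 5*(-3)) + 221 = 6*(3 + 15) + 221 = 6*18 + 221 = 108 + 221 = 329)
E + W = 329 + 832/5 = 2477/5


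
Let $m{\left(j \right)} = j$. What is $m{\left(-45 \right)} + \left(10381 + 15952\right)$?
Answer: $26288$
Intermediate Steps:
$m{\left(-45 \right)} + \left(10381 + 15952\right) = -45 + \left(10381 + 15952\right) = -45 + 26333 = 26288$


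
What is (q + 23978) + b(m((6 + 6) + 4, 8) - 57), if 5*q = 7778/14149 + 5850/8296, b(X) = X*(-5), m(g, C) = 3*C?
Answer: 7084843276149/293450260 ≈ 24143.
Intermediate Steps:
b(X) = -5*X
q = 73648969/293450260 (q = (7778/14149 + 5850/8296)/5 = (7778*(1/14149) + 5850*(1/8296))/5 = (7778/14149 + 2925/4148)/5 = (⅕)*(73648969/58690052) = 73648969/293450260 ≈ 0.25098)
(q + 23978) + b(m((6 + 6) + 4, 8) - 57) = (73648969/293450260 + 23978) - 5*(3*8 - 57) = 7036423983249/293450260 - 5*(24 - 57) = 7036423983249/293450260 - 5*(-33) = 7036423983249/293450260 + 165 = 7084843276149/293450260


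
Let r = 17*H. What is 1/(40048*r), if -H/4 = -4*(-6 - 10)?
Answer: -1/174288896 ≈ -5.7376e-9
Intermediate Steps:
H = -256 (H = -(-16)*(-6 - 10) = -(-16)*(-16) = -4*64 = -256)
r = -4352 (r = 17*(-256) = -4352)
1/(40048*r) = 1/(40048*(-4352)) = (1/40048)*(-1/4352) = -1/174288896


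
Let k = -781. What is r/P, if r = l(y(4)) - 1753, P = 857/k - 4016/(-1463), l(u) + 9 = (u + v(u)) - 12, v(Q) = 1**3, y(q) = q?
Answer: -183751337/171155 ≈ -1073.6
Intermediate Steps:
v(Q) = 1
l(u) = -20 + u (l(u) = -9 + ((u + 1) - 12) = -9 + ((1 + u) - 12) = -9 + (-11 + u) = -20 + u)
P = 171155/103873 (P = 857/(-781) - 4016/(-1463) = 857*(-1/781) - 4016*(-1/1463) = -857/781 + 4016/1463 = 171155/103873 ≈ 1.6477)
r = -1769 (r = (-20 + 4) - 1753 = -16 - 1753 = -1769)
r/P = -1769/171155/103873 = -1769*103873/171155 = -183751337/171155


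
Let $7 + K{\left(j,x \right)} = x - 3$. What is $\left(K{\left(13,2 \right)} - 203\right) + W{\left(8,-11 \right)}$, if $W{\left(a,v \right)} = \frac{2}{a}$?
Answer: $- \frac{843}{4} \approx -210.75$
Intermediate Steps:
$K{\left(j,x \right)} = -10 + x$ ($K{\left(j,x \right)} = -7 + \left(x - 3\right) = -7 + \left(-3 + x\right) = -10 + x$)
$\left(K{\left(13,2 \right)} - 203\right) + W{\left(8,-11 \right)} = \left(\left(-10 + 2\right) - 203\right) + \frac{2}{8} = \left(-8 - 203\right) + 2 \cdot \frac{1}{8} = -211 + \frac{1}{4} = - \frac{843}{4}$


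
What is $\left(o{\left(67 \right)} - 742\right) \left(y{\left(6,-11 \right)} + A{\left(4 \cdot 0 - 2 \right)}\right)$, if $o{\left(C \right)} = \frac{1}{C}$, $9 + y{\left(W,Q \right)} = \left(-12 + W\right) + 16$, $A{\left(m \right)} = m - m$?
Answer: $- \frac{49713}{67} \approx -741.99$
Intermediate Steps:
$A{\left(m \right)} = 0$
$y{\left(W,Q \right)} = -5 + W$ ($y{\left(W,Q \right)} = -9 + \left(\left(-12 + W\right) + 16\right) = -9 + \left(4 + W\right) = -5 + W$)
$\left(o{\left(67 \right)} - 742\right) \left(y{\left(6,-11 \right)} + A{\left(4 \cdot 0 - 2 \right)}\right) = \left(\frac{1}{67} - 742\right) \left(\left(-5 + 6\right) + 0\right) = \left(\frac{1}{67} - 742\right) \left(1 + 0\right) = \left(- \frac{49713}{67}\right) 1 = - \frac{49713}{67}$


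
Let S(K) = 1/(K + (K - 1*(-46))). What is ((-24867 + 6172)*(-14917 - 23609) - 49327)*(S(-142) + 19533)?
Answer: 3348077167153279/238 ≈ 1.4068e+13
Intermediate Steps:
S(K) = 1/(46 + 2*K) (S(K) = 1/(K + (K + 46)) = 1/(K + (46 + K)) = 1/(46 + 2*K))
((-24867 + 6172)*(-14917 - 23609) - 49327)*(S(-142) + 19533) = ((-24867 + 6172)*(-14917 - 23609) - 49327)*(1/(2*(23 - 142)) + 19533) = (-18695*(-38526) - 49327)*((½)/(-119) + 19533) = (720243570 - 49327)*((½)*(-1/119) + 19533) = 720194243*(-1/238 + 19533) = 720194243*(4648853/238) = 3348077167153279/238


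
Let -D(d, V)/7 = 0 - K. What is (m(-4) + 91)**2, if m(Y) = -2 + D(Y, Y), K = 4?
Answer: 13689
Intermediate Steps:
D(d, V) = 28 (D(d, V) = -7*(0 - 1*4) = -7*(0 - 4) = -7*(-4) = 28)
m(Y) = 26 (m(Y) = -2 + 28 = 26)
(m(-4) + 91)**2 = (26 + 91)**2 = 117**2 = 13689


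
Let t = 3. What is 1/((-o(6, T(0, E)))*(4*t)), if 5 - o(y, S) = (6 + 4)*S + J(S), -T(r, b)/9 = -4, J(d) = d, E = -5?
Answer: 1/4692 ≈ 0.00021313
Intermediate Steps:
T(r, b) = 36 (T(r, b) = -9*(-4) = 36)
o(y, S) = 5 - 11*S (o(y, S) = 5 - ((6 + 4)*S + S) = 5 - (10*S + S) = 5 - 11*S)
1/((-o(6, T(0, E)))*(4*t)) = 1/((-(5 - 11*36))*(4*3)) = 1/(-(5 - 396)*12) = 1/(-1*(-391)*12) = 1/(391*12) = 1/4692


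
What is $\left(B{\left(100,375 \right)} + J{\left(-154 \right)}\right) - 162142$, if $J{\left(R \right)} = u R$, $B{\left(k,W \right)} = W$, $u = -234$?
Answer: $-125731$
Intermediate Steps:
$J{\left(R \right)} = - 234 R$
$\left(B{\left(100,375 \right)} + J{\left(-154 \right)}\right) - 162142 = \left(375 - -36036\right) - 162142 = \left(375 + 36036\right) - 162142 = 36411 - 162142 = -125731$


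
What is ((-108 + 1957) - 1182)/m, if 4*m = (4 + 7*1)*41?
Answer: 2668/451 ≈ 5.9157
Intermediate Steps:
m = 451/4 (m = ((4 + 7*1)*41)/4 = ((4 + 7)*41)/4 = (11*41)/4 = (¼)*451 = 451/4 ≈ 112.75)
((-108 + 1957) - 1182)/m = ((-108 + 1957) - 1182)/(451/4) = (1849 - 1182)*(4/451) = 667*(4/451) = 2668/451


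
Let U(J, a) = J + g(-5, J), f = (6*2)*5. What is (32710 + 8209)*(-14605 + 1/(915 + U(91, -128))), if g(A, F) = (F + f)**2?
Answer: -14227586794046/23807 ≈ -5.9762e+8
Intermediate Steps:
f = 60 (f = 12*5 = 60)
g(A, F) = (60 + F)**2 (g(A, F) = (F + 60)**2 = (60 + F)**2)
U(J, a) = J + (60 + J)**2
(32710 + 8209)*(-14605 + 1/(915 + U(91, -128))) = (32710 + 8209)*(-14605 + 1/(915 + (91 + (60 + 91)**2))) = 40919*(-14605 + 1/(915 + (91 + 151**2))) = 40919*(-14605 + 1/(915 + (91 + 22801))) = 40919*(-14605 + 1/(915 + 22892)) = 40919*(-14605 + 1/23807) = 40919*(-347701234/23807) = -14227586794046/23807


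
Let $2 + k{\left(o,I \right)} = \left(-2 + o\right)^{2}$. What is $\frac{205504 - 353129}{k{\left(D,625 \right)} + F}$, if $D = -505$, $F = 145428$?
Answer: $- \frac{5905}{16099} \approx -0.36679$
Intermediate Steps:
$k{\left(o,I \right)} = -2 + \left(-2 + o\right)^{2}$
$\frac{205504 - 353129}{k{\left(D,625 \right)} + F} = \frac{205504 - 353129}{\left(-2 + \left(-2 - 505\right)^{2}\right) + 145428} = - \frac{147625}{\left(-2 + \left(-507\right)^{2}\right) + 145428} = - \frac{147625}{\left(-2 + 257049\right) + 145428} = - \frac{147625}{257047 + 145428} = - \frac{147625}{402475} = \left(-147625\right) \frac{1}{402475} = - \frac{5905}{16099}$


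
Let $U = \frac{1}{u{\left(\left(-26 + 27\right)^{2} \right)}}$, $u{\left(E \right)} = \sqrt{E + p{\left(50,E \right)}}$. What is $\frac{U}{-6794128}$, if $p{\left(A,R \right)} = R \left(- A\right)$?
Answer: $\frac{i}{47558896} \approx 2.1027 \cdot 10^{-8} i$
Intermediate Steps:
$p{\left(A,R \right)} = - A R$
$u{\left(E \right)} = 7 \sqrt{- E}$ ($u{\left(E \right)} = \sqrt{E - 50 E} = \sqrt{- 49 E} = 7 \sqrt{- E}$)
$U = - \frac{i}{7}$ ($U = \frac{1}{7 \sqrt{- \left(-26 + 27\right)^{2}}} = \frac{1}{7 \sqrt{- 1^{2}}} = \frac{1}{7 \sqrt{\left(-1\right) 1}} = \frac{1}{7 \sqrt{-1}} = \frac{1}{7 i} = - \frac{i}{7} \approx - 0.14286 i$)
$\frac{U}{-6794128} = \frac{\left(- \frac{1}{7}\right) i}{-6794128} = - \frac{i}{7} \left(- \frac{1}{6794128}\right) = \frac{i}{47558896}$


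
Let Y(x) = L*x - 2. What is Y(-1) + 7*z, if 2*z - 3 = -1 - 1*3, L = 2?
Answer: -15/2 ≈ -7.5000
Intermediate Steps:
Y(x) = -2 + 2*x (Y(x) = 2*x - 2 = -2 + 2*x)
z = -½ (z = 3/2 + (-1 - 1*3)/2 = 3/2 + (-1 - 3)/2 = 3/2 + (½)*(-4) = 3/2 - 2 = -½ ≈ -0.50000)
Y(-1) + 7*z = (-2 + 2*(-1)) + 7*(-½) = (-2 - 2) - 7/2 = -4 - 7/2 = -15/2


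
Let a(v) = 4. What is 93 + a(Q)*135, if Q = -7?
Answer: 633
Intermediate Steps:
93 + a(Q)*135 = 93 + 4*135 = 93 + 540 = 633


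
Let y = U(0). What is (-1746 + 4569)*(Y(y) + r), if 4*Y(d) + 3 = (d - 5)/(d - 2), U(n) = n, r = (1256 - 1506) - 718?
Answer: -21864135/8 ≈ -2.7330e+6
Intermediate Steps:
r = -968 (r = -250 - 718 = -968)
y = 0
Y(d) = -¾ + (-5 + d)/(4*(-2 + d)) (Y(d) = -¾ + ((d - 5)/(d - 2))/4 = -¾ + ((-5 + d)/(-2 + d))/4 = -¾ + (-5 + d)/(4*(-2 + d)))
(-1746 + 4569)*(Y(y) + r) = (-1746 + 4569)*((1 - 2*0)/(4*(-2 + 0)) - 968) = 2823*((¼)*(1 + 0)/(-2) - 968) = 2823*((¼)*(-½)*1 - 968) = 2823*(-⅛ - 968) = 2823*(-7745/8) = -21864135/8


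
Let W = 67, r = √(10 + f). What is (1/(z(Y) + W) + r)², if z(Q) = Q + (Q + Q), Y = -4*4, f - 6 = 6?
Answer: 7943/361 + 2*√22/19 ≈ 22.496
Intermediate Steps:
f = 12 (f = 6 + 6 = 12)
Y = -16
r = √22 (r = √(10 + 12) = √22 ≈ 4.6904)
z(Q) = 3*Q (z(Q) = Q + 2*Q = 3*Q)
(1/(z(Y) + W) + r)² = (1/(3*(-16) + 67) + √22)² = (1/(-48 + 67) + √22)² = (1/19 + √22)²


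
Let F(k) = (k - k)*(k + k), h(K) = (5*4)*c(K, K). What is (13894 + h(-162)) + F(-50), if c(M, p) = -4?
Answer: 13814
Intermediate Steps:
h(K) = -80 (h(K) = (5*4)*(-4) = 20*(-4) = -80)
F(k) = 0 (F(k) = 0*(2*k) = 0)
(13894 + h(-162)) + F(-50) = (13894 - 80) + 0 = 13814 + 0 = 13814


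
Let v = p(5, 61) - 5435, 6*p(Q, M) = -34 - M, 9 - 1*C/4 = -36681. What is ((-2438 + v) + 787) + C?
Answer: 837949/6 ≈ 1.3966e+5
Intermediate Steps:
C = 146760 (C = 36 - 4*(-36681) = 36 + 146724 = 146760)
p(Q, M) = -17/3 - M/6 (p(Q, M) = (-34 - M)/6 = -17/3 - M/6)
v = -32705/6 (v = (-17/3 - 1/6*61) - 5435 = (-17/3 - 61/6) - 5435 = -95/6 - 5435 = -32705/6 ≈ -5450.8)
((-2438 + v) + 787) + C = ((-2438 - 32705/6) + 787) + 146760 = (-47333/6 + 787) + 146760 = -42611/6 + 146760 = 837949/6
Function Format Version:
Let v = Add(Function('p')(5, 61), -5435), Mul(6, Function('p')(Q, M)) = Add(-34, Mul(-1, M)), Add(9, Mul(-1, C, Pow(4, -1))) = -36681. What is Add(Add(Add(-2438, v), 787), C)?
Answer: Rational(837949, 6) ≈ 1.3966e+5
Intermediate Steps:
C = 146760 (C = Add(36, Mul(-4, -36681)) = Add(36, 146724) = 146760)
Function('p')(Q, M) = Add(Rational(-17, 3), Mul(Rational(-1, 6), M)) (Function('p')(Q, M) = Mul(Rational(1, 6), Add(-34, Mul(-1, M))) = Add(Rational(-17, 3), Mul(Rational(-1, 6), M)))
v = Rational(-32705, 6) (v = Add(Add(Rational(-17, 3), Mul(Rational(-1, 6), 61)), -5435) = Add(Add(Rational(-17, 3), Rational(-61, 6)), -5435) = Add(Rational(-95, 6), -5435) = Rational(-32705, 6) ≈ -5450.8)
Add(Add(Add(-2438, v), 787), C) = Add(Add(Add(-2438, Rational(-32705, 6)), 787), 146760) = Add(Add(Rational(-47333, 6), 787), 146760) = Add(Rational(-42611, 6), 146760) = Rational(837949, 6)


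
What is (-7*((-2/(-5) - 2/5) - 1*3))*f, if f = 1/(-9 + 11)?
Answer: 21/2 ≈ 10.500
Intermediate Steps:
f = ½ (f = 1/2 = ½ ≈ 0.50000)
(-7*((-2/(-5) - 2/5) - 1*3))*f = -7*((-2/(-5) - 2/5) - 1*3)*(½) = -7*((-2*(-⅕) - 2*⅕) - 3)*(½) = -7*((⅖ - ⅖) - 3)*(½) = -7*(0 - 3)*(½) = -7*(-3)*(½) = 21*(½) = 21/2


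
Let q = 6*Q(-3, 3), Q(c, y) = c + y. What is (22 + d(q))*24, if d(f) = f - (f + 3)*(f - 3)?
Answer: 744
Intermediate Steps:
q = 0 (q = 6*(-3 + 3) = 6*0 = 0)
d(f) = f - (-3 + f)*(3 + f) (d(f) = f - (3 + f)*(-3 + f) = f - (-3 + f)*(3 + f))
(22 + d(q))*24 = (22 + (9 + 0 - 1*0²))*24 = (22 + (9 + 0 - 1*0))*24 = (22 + (9 + 0 + 0))*24 = (22 + 9)*24 = 31*24 = 744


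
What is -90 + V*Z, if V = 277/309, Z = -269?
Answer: -102323/309 ≈ -331.14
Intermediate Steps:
V = 277/309 (V = 277*(1/309) = 277/309 ≈ 0.89644)
-90 + V*Z = -90 + (277/309)*(-269) = -90 - 74513/309 = -102323/309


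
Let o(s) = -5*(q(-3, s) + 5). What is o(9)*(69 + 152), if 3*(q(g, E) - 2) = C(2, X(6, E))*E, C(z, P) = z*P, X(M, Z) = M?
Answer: -47515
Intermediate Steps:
C(z, P) = P*z
q(g, E) = 2 + 4*E (q(g, E) = 2 + ((6*2)*E)/3 = 2 + (12*E)/3 = 2 + 4*E)
o(s) = -35 - 20*s (o(s) = -5*((2 + 4*s) + 5) = -5*(7 + 4*s) = -35 - 20*s)
o(9)*(69 + 152) = (-35 - 20*9)*(69 + 152) = (-35 - 180)*221 = -215*221 = -47515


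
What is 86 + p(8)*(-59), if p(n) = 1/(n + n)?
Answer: 1317/16 ≈ 82.313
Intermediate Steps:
p(n) = 1/(2*n)
86 + p(8)*(-59) = 86 + ((½)/8)*(-59) = 86 + ((½)*(⅛))*(-59) = 86 + (1/16)*(-59) = 86 - 59/16 = 1317/16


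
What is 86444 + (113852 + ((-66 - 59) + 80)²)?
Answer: 202321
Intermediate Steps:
86444 + (113852 + ((-66 - 59) + 80)²) = 86444 + (113852 + (-125 + 80)²) = 86444 + (113852 + (-45)²) = 86444 + (113852 + 2025) = 86444 + 115877 = 202321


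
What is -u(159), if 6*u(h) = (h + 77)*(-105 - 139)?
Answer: 28792/3 ≈ 9597.3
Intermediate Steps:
u(h) = -9394/3 - 122*h/3 (u(h) = ((h + 77)*(-105 - 139))/6 = ((77 + h)*(-244))/6 = (-18788 - 244*h)/6 = -9394/3 - 122*h/3)
-u(159) = -(-9394/3 - 122/3*159) = -(-9394/3 - 6466) = -1*(-28792/3) = 28792/3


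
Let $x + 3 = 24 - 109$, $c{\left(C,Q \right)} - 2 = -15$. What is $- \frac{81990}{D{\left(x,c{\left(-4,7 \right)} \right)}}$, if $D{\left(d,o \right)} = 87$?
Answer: $- \frac{27330}{29} \approx -942.41$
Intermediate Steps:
$c{\left(C,Q \right)} = -13$ ($c{\left(C,Q \right)} = 2 - 15 = -13$)
$x = -88$ ($x = -3 + \left(24 - 109\right) = -3 - 85 = -88$)
$- \frac{81990}{D{\left(x,c{\left(-4,7 \right)} \right)}} = - \frac{81990}{87} = \left(-81990\right) \frac{1}{87} = - \frac{27330}{29}$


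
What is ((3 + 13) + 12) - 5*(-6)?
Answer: 58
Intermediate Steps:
((3 + 13) + 12) - 5*(-6) = (16 + 12) + 30 = 28 + 30 = 58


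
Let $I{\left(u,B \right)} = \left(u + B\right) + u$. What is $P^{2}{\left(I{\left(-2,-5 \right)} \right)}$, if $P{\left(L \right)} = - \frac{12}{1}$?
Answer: $144$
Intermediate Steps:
$I{\left(u,B \right)} = B + 2 u$ ($I{\left(u,B \right)} = \left(B + u\right) + u = B + 2 u$)
$P{\left(L \right)} = -12$ ($P{\left(L \right)} = \left(-12\right) 1 = -12$)
$P^{2}{\left(I{\left(-2,-5 \right)} \right)} = \left(-12\right)^{2} = 144$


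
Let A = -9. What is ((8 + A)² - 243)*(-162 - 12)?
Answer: 42108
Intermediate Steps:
((8 + A)² - 243)*(-162 - 12) = ((8 - 9)² - 243)*(-162 - 12) = ((-1)² - 243)*(-174) = (1 - 243)*(-174) = -242*(-174) = 42108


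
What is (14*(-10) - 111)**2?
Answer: 63001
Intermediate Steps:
(14*(-10) - 111)**2 = (-140 - 111)**2 = (-251)**2 = 63001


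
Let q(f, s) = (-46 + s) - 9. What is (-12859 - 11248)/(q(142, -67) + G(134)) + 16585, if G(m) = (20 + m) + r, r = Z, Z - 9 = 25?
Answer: 1070503/66 ≈ 16220.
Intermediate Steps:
Z = 34 (Z = 9 + 25 = 34)
r = 34
q(f, s) = -55 + s
G(m) = 54 + m (G(m) = (20 + m) + 34 = 54 + m)
(-12859 - 11248)/(q(142, -67) + G(134)) + 16585 = (-12859 - 11248)/((-55 - 67) + (54 + 134)) + 16585 = -24107/(-122 + 188) + 16585 = -24107/66 + 16585 = 1070503/66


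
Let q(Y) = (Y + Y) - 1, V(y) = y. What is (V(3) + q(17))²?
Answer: 1296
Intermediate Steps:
q(Y) = -1 + 2*Y (q(Y) = 2*Y - 1 = -1 + 2*Y)
(V(3) + q(17))² = (3 + (-1 + 2*17))² = (3 + (-1 + 34))² = (3 + 33)² = 36² = 1296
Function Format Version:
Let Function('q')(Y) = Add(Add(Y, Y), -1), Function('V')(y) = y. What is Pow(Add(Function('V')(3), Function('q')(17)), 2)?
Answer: 1296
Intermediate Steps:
Function('q')(Y) = Add(-1, Mul(2, Y)) (Function('q')(Y) = Add(Mul(2, Y), -1) = Add(-1, Mul(2, Y)))
Pow(Add(Function('V')(3), Function('q')(17)), 2) = Pow(Add(3, Add(-1, Mul(2, 17))), 2) = Pow(Add(3, Add(-1, 34)), 2) = Pow(Add(3, 33), 2) = Pow(36, 2) = 1296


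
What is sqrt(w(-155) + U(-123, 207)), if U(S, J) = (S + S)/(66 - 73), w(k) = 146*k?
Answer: 2*I*sqrt(276787)/7 ≈ 150.32*I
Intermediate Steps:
U(S, J) = -2*S/7 (U(S, J) = (2*S)/(-7) = (2*S)*(-1/7) = -2*S/7)
sqrt(w(-155) + U(-123, 207)) = sqrt(146*(-155) - 2/7*(-123)) = sqrt(-22630 + 246/7) = sqrt(-158164/7) = 2*I*sqrt(276787)/7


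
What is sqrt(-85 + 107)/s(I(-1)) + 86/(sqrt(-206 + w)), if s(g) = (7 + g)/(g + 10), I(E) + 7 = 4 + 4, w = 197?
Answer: -86*I/3 + 11*sqrt(22)/8 ≈ 6.4493 - 28.667*I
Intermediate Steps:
I(E) = 1 (I(E) = -7 + (4 + 4) = -7 + 8 = 1)
s(g) = (7 + g)/(10 + g)
sqrt(-85 + 107)/s(I(-1)) + 86/(sqrt(-206 + w)) = sqrt(-85 + 107)/(((7 + 1)/(10 + 1))) + 86/(sqrt(-206 + 197)) = sqrt(22)/((8/11)) + 86/(sqrt(-9)) = sqrt(22)/(((1/11)*8)) + 86/((3*I)) = sqrt(22)/(8/11) + 86*(-I/3) = sqrt(22)*(11/8) - 86*I/3 = 11*sqrt(22)/8 - 86*I/3 = -86*I/3 + 11*sqrt(22)/8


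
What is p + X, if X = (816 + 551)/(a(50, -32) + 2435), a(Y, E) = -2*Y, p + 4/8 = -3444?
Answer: -16083081/4670 ≈ -3443.9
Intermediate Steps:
p = -6889/2 (p = -½ - 3444 = -6889/2 ≈ -3444.5)
X = 1367/2335 (X = (816 + 551)/(-2*50 + 2435) = 1367/(-100 + 2435) = 1367/2335 ≈ 0.58544)
p + X = -6889/2 + 1367/2335 = -16083081/4670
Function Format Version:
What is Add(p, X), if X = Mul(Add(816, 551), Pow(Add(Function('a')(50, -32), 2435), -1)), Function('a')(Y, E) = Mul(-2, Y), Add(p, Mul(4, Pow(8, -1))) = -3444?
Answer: Rational(-16083081, 4670) ≈ -3443.9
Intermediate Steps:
p = Rational(-6889, 2) (p = Add(Rational(-1, 2), -3444) = Rational(-6889, 2) ≈ -3444.5)
X = Rational(1367, 2335) (X = Mul(Add(816, 551), Pow(Add(Mul(-2, 50), 2435), -1)) = Mul(1367, Pow(Add(-100, 2435), -1)) = Mul(1367, Pow(2335, -1)) = Mul(1367, Rational(1, 2335)) = Rational(1367, 2335) ≈ 0.58544)
Add(p, X) = Add(Rational(-6889, 2), Rational(1367, 2335)) = Rational(-16083081, 4670)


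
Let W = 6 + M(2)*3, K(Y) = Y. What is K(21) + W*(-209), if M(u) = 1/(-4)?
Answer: -4305/4 ≈ -1076.3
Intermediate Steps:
M(u) = -¼ (M(u) = 1*(-¼) = -¼)
W = 21/4 (W = 6 - ¼*3 = 6 - ¾ = 21/4 ≈ 5.2500)
K(21) + W*(-209) = 21 + (21/4)*(-209) = 21 - 4389/4 = -4305/4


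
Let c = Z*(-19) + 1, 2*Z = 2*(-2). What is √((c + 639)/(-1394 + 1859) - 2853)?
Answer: I*√68508295/155 ≈ 53.4*I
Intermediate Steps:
Z = -2 (Z = (2*(-2))/2 = (½)*(-4) = -2)
c = 39 (c = -2*(-19) + 1 = 38 + 1 = 39)
√((c + 639)/(-1394 + 1859) - 2853) = √((39 + 639)/(-1394 + 1859) - 2853) = √(678/465 - 2853) = √(678*(1/465) - 2853) = √(226/155 - 2853) = √(-441989/155) = I*√68508295/155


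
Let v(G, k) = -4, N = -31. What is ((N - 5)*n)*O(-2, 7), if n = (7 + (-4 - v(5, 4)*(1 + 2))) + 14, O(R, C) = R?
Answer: 2088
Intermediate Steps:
n = 29 (n = (7 + (-4 - (-4)*(1 + 2))) + 14 = (7 + (-4 - (-4)*3)) + 14 = (7 + (-4 - 1*(-12))) + 14 = (7 + (-4 + 12)) + 14 = (7 + 8) + 14 = 15 + 14 = 29)
((N - 5)*n)*O(-2, 7) = ((-31 - 5)*29)*(-2) = -36*29*(-2) = -1044*(-2) = 2088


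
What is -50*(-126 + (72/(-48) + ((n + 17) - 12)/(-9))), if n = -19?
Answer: 56675/9 ≈ 6297.2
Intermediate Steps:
-50*(-126 + (72/(-48) + ((n + 17) - 12)/(-9))) = -50*(-126 + (72/(-48) + ((-19 + 17) - 12)/(-9))) = -50*(-126 + (72*(-1/48) + (-2 - 12)*(-⅑))) = -50*(-126 + (-3/2 - 14*(-⅑))) = -50*(-126 + (-3/2 + 14/9)) = -50*(-126 + 1/18) = -50*(-2267/18) = 56675/9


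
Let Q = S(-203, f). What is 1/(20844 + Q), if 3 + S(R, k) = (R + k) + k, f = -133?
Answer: 1/20372 ≈ 4.9087e-5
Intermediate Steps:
S(R, k) = -3 + R + 2*k (S(R, k) = -3 + ((R + k) + k) = -3 + (R + 2*k) = -3 + R + 2*k)
Q = -472 (Q = -3 - 203 + 2*(-133) = -3 - 203 - 266 = -472)
1/(20844 + Q) = 1/(20844 - 472) = 1/20372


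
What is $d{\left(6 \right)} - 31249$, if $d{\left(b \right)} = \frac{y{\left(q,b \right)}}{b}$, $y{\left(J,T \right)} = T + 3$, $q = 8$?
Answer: $- \frac{62495}{2} \approx -31248.0$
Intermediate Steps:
$y{\left(J,T \right)} = 3 + T$
$d{\left(b \right)} = \frac{3 + b}{b}$
$d{\left(6 \right)} - 31249 = \frac{3 + 6}{6} - 31249 = \frac{1}{6} \cdot 9 - 31249 = \frac{3}{2} - 31249 = - \frac{62495}{2}$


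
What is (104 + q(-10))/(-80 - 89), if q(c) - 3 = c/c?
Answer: -108/169 ≈ -0.63905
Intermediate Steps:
q(c) = 4 (q(c) = 3 + c/c = 3 + 1 = 4)
(104 + q(-10))/(-80 - 89) = (104 + 4)/(-80 - 89) = 108/(-169) = 108*(-1/169) = -108/169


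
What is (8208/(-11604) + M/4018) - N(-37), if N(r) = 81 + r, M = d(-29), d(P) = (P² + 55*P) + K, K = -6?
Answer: -87220548/1942703 ≈ -44.896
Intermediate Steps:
d(P) = -6 + P² + 55*P (d(P) = (P² + 55*P) - 6 = -6 + P² + 55*P)
M = -760 (M = -6 + (-29)² + 55*(-29) = -6 + 841 - 1595 = -760)
(8208/(-11604) + M/4018) - N(-37) = (8208/(-11604) - 760/4018) - (81 - 37) = (8208*(-1/11604) - 760*1/4018) - 1*44 = (-684/967 - 380/2009) - 44 = -1741616/1942703 - 44 = -87220548/1942703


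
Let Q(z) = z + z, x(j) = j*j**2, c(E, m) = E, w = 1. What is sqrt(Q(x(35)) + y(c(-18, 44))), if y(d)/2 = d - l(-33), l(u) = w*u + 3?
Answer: sqrt(85774) ≈ 292.87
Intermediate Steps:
x(j) = j**3
Q(z) = 2*z
l(u) = 3 + u (l(u) = 1*u + 3 = u + 3 = 3 + u)
y(d) = 60 + 2*d (y(d) = 2*(d - (3 - 33)) = 2*(d - 1*(-30)) = 2*(d + 30) = 2*(30 + d) = 60 + 2*d)
sqrt(Q(x(35)) + y(c(-18, 44))) = sqrt(2*35**3 + (60 + 2*(-18))) = sqrt(2*42875 + (60 - 36)) = sqrt(85750 + 24) = sqrt(85774)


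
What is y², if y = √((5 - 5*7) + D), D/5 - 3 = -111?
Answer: -570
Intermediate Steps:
D = -540 (D = 15 + 5*(-111) = 15 - 555 = -540)
y = I*√570 (y = √((5 - 5*7) - 540) = √((5 - 35) - 540) = √(-30 - 540) = √(-570) = I*√570 ≈ 23.875*I)
y² = (I*√570)² = -570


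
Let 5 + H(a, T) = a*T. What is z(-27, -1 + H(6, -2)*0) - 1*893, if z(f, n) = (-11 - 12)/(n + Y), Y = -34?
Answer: -31232/35 ≈ -892.34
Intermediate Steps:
H(a, T) = -5 + T*a (H(a, T) = -5 + a*T = -5 + T*a)
z(f, n) = -23/(-34 + n) (z(f, n) = (-11 - 12)/(n - 34) = -23/(-34 + n))
z(-27, -1 + H(6, -2)*0) - 1*893 = -23/(-34 + (-1 + (-5 - 2*6)*0)) - 1*893 = -23/(-34 + (-1 + (-5 - 12)*0)) - 893 = -23/(-34 + (-1 - 17*0)) - 893 = -23/(-34 + (-1 + 0)) - 893 = -23/(-34 - 1) - 893 = -23/(-35) - 893 = -23*(-1/35) - 893 = 23/35 - 893 = -31232/35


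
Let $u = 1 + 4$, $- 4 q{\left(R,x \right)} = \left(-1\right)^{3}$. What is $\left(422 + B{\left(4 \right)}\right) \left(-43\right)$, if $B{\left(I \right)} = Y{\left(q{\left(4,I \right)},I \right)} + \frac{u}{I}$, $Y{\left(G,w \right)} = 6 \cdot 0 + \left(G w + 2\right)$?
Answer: $- \frac{73315}{4} \approx -18329.0$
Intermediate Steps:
$q{\left(R,x \right)} = \frac{1}{4}$ ($q{\left(R,x \right)} = - \frac{\left(-1\right)^{3}}{4} = \left(- \frac{1}{4}\right) \left(-1\right) = \frac{1}{4}$)
$u = 5$
$Y{\left(G,w \right)} = 2 + G w$ ($Y{\left(G,w \right)} = 0 + \left(2 + G w\right) = 2 + G w$)
$B{\left(I \right)} = 2 + \frac{5}{I} + \frac{I}{4}$ ($B{\left(I \right)} = \left(2 + \frac{I}{4}\right) + \frac{5}{I} = 2 + \frac{5}{I} + \frac{I}{4}$)
$\left(422 + B{\left(4 \right)}\right) \left(-43\right) = \left(422 + \left(2 + \frac{5}{4} + \frac{1}{4} \cdot 4\right)\right) \left(-43\right) = \left(422 + \left(2 + 5 \cdot \frac{1}{4} + 1\right)\right) \left(-43\right) = \left(422 + \left(2 + \frac{5}{4} + 1\right)\right) \left(-43\right) = \left(422 + \frac{17}{4}\right) \left(-43\right) = \frac{1705}{4} \left(-43\right) = - \frac{73315}{4}$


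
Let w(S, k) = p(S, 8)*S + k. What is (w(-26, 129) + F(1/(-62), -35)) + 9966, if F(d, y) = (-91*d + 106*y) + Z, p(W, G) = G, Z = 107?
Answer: 389699/62 ≈ 6285.5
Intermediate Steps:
w(S, k) = k + 8*S (w(S, k) = 8*S + k = k + 8*S)
F(d, y) = 107 - 91*d + 106*y (F(d, y) = (-91*d + 106*y) + 107 = 107 - 91*d + 106*y)
(w(-26, 129) + F(1/(-62), -35)) + 9966 = ((129 + 8*(-26)) + (107 - 91/(-62) + 106*(-35))) + 9966 = ((129 - 208) + (107 - 91*(-1/62) - 3710)) + 9966 = (-79 + (107 + 91/62 - 3710)) + 9966 = (-79 - 223295/62) + 9966 = -228193/62 + 9966 = 389699/62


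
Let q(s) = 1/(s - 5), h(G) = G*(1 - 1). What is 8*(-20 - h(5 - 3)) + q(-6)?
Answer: -1761/11 ≈ -160.09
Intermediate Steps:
h(G) = 0 (h(G) = G*0 = 0)
q(s) = 1/(-5 + s)
8*(-20 - h(5 - 3)) + q(-6) = 8*(-20 - 1*0) + 1/(-5 - 6) = 8*(-20 + 0) + 1/(-11) = 8*(-20) - 1/11 = -160 - 1/11 = -1761/11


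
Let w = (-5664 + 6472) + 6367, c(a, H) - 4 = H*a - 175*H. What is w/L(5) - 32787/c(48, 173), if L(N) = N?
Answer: 31555432/21967 ≈ 1436.5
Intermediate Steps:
c(a, H) = 4 - 175*H + H*a (c(a, H) = 4 + (H*a - 175*H) = 4 + (-175*H + H*a) = 4 - 175*H + H*a)
w = 7175 (w = 808 + 6367 = 7175)
w/L(5) - 32787/c(48, 173) = 7175/5 - 32787/(4 - 175*173 + 173*48) = 7175*(1/5) - 32787/(4 - 30275 + 8304) = 1435 - 32787/(-21967) = 1435 - 32787*(-1/21967) = 1435 + 32787/21967 = 31555432/21967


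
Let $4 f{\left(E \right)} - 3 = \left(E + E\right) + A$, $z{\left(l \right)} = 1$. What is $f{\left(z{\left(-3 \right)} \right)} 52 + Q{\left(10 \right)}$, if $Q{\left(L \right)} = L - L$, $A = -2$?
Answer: $39$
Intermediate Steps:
$Q{\left(L \right)} = 0$
$f{\left(E \right)} = \frac{1}{4} + \frac{E}{2}$ ($f{\left(E \right)} = \frac{3}{4} + \frac{\left(E + E\right) - 2}{4} = \frac{3}{4} + \frac{2 E - 2}{4} = \frac{3}{4} + \frac{-2 + 2 E}{4} = \frac{3}{4} + \left(- \frac{1}{2} + \frac{E}{2}\right) = \frac{1}{4} + \frac{E}{2}$)
$f{\left(z{\left(-3 \right)} \right)} 52 + Q{\left(10 \right)} = \left(\frac{1}{4} + \frac{1}{2} \cdot 1\right) 52 + 0 = \left(\frac{1}{4} + \frac{1}{2}\right) 52 + 0 = \frac{3}{4} \cdot 52 + 0 = 39 + 0 = 39$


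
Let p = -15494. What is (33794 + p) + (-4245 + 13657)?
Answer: 27712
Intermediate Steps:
(33794 + p) + (-4245 + 13657) = (33794 - 15494) + (-4245 + 13657) = 18300 + 9412 = 27712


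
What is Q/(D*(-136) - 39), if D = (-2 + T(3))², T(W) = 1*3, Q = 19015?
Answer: -3803/35 ≈ -108.66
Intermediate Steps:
T(W) = 3
D = 1 (D = (-2 + 3)² = 1² = 1)
Q/(D*(-136) - 39) = 19015/(1*(-136) - 39) = 19015/(-136 - 39) = 19015/(-175) = 19015*(-1/175) = -3803/35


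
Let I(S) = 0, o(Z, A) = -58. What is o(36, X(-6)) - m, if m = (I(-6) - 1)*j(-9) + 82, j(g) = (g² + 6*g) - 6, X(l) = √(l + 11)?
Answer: -119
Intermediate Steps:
X(l) = √(11 + l)
j(g) = -6 + g² + 6*g
m = 61 (m = (0 - 1)*(-6 + (-9)² + 6*(-9)) + 82 = -(-6 + 81 - 54) + 82 = -1*21 + 82 = -21 + 82 = 61)
o(36, X(-6)) - m = -58 - 1*61 = -58 - 61 = -119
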